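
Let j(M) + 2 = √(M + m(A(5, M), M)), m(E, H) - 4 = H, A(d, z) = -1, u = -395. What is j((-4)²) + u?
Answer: -391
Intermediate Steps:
m(E, H) = 4 + H
j(M) = -2 + √(4 + 2*M) (j(M) = -2 + √(M + (4 + M)) = -2 + √(4 + 2*M))
j((-4)²) + u = (-2 + √(4 + 2*(-4)²)) - 395 = (-2 + √(4 + 2*16)) - 395 = (-2 + √(4 + 32)) - 395 = (-2 + √36) - 395 = (-2 + 6) - 395 = 4 - 395 = -391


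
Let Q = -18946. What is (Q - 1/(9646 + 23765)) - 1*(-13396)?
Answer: -185431051/33411 ≈ -5550.0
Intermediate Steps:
(Q - 1/(9646 + 23765)) - 1*(-13396) = (-18946 - 1/(9646 + 23765)) - 1*(-13396) = (-18946 - 1/33411) + 13396 = -633004807/33411 + 13396 = -185431051/33411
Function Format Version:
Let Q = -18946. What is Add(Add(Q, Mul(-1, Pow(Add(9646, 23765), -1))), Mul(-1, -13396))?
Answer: Rational(-185431051, 33411) ≈ -5550.0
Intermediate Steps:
Add(Add(Q, Mul(-1, Pow(Add(9646, 23765), -1))), Mul(-1, -13396)) = Add(Add(-18946, Mul(-1, Pow(Add(9646, 23765), -1))), Mul(-1, -13396)) = Add(Add(-18946, Mul(-1, Pow(33411, -1))), 13396) = Add(Add(-18946, Mul(-1, Rational(1, 33411))), 13396) = Add(Add(-18946, Rational(-1, 33411)), 13396) = Add(Rational(-633004807, 33411), 13396) = Rational(-185431051, 33411)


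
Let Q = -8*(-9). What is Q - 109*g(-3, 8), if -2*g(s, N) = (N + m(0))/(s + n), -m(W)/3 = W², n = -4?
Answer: 68/7 ≈ 9.7143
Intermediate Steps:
m(W) = -3*W²
g(s, N) = -N/(2*(-4 + s)) (g(s, N) = -(N - 3*0²)/(2*(s - 4)) = -(N - 3*0)/(2*(-4 + s)) = -(N + 0)/(2*(-4 + s)) = -N/(2*(-4 + s)))
Q = 72
Q - 109*g(-3, 8) = 72 - (-109)*8/(-8 + 2*(-3)) = 72 - (-109)*8/(-8 - 6) = 72 - (-109)*8/(-14) = 72 - (-109)*8*(-1)/14 = 72 - 109*4/7 = 72 - 436/7 = 68/7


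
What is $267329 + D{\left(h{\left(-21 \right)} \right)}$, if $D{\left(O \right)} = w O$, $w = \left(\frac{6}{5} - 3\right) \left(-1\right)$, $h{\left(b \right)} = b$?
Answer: $\frac{1336456}{5} \approx 2.6729 \cdot 10^{5}$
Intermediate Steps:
$w = \frac{9}{5}$ ($w = \left(6 \cdot \frac{1}{5} - 3\right) \left(-1\right) = \left(\frac{6}{5} - 3\right) \left(-1\right) = \left(- \frac{9}{5}\right) \left(-1\right) = \frac{9}{5} \approx 1.8$)
$D{\left(O \right)} = \frac{9 O}{5}$
$267329 + D{\left(h{\left(-21 \right)} \right)} = 267329 + \frac{9}{5} \left(-21\right) = 267329 - \frac{189}{5} = \frac{1336456}{5}$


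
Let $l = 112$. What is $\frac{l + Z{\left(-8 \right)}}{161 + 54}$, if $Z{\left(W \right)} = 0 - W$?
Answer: $\frac{24}{43} \approx 0.55814$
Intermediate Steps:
$Z{\left(W \right)} = - W$
$\frac{l + Z{\left(-8 \right)}}{161 + 54} = \frac{112 - -8}{161 + 54} = \frac{112 + 8}{215} = 120 \cdot \frac{1}{215} = \frac{24}{43}$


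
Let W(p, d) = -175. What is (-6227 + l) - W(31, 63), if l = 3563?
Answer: -2489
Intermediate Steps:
(-6227 + l) - W(31, 63) = (-6227 + 3563) - 1*(-175) = -2664 + 175 = -2489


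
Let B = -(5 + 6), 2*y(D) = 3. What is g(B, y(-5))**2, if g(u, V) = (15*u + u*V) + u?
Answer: 148225/4 ≈ 37056.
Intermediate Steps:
y(D) = 3/2 (y(D) = (1/2)*3 = 3/2)
B = -11 (B = -1*11 = -11)
g(u, V) = 16*u + V*u (g(u, V) = (15*u + V*u) + u = 16*u + V*u)
g(B, y(-5))**2 = (-11*(16 + 3/2))**2 = (-11*35/2)**2 = (-385/2)**2 = 148225/4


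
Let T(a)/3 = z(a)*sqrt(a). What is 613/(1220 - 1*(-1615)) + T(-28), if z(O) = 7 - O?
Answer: 613/2835 + 210*I*sqrt(7) ≈ 0.21623 + 555.61*I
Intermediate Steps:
T(a) = 3*sqrt(a)*(7 - a) (T(a) = 3*((7 - a)*sqrt(a)) = 3*(sqrt(a)*(7 - a)) = 3*sqrt(a)*(7 - a))
613/(1220 - 1*(-1615)) + T(-28) = 613/(1220 - 1*(-1615)) + 3*sqrt(-28)*(7 - 1*(-28)) = 613/(1220 + 1615) + 3*(2*I*sqrt(7))*(7 + 28) = 613/2835 + 3*(2*I*sqrt(7))*35 = 613*(1/2835) + 210*I*sqrt(7) = 613/2835 + 210*I*sqrt(7)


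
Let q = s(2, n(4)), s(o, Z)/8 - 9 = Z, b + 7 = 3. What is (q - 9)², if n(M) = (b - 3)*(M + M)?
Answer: 148225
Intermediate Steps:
b = -4 (b = -7 + 3 = -4)
n(M) = -14*M (n(M) = (-4 - 3)*(M + M) = -14*M)
s(o, Z) = 72 + 8*Z
q = -376 (q = 72 + 8*(-14*4) = 72 + 8*(-56) = 72 - 448 = -376)
(q - 9)² = (-376 - 9)² = (-385)² = 148225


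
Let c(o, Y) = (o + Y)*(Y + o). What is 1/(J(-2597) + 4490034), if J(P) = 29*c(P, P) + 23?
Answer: 1/786841501 ≈ 1.2709e-9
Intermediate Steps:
c(o, Y) = (Y + o)**2 (c(o, Y) = (Y + o)*(Y + o) = (Y + o)**2)
J(P) = 23 + 116*P**2 (J(P) = 29*(P + P)**2 + 23 = 29*(2*P)**2 + 23 = 29*(4*P**2) + 23 = 116*P**2 + 23 = 23 + 116*P**2)
1/(J(-2597) + 4490034) = 1/((23 + 116*(-2597)**2) + 4490034) = 1/((23 + 116*6744409) + 4490034) = 1/((23 + 782351444) + 4490034) = 1/(782351467 + 4490034) = 1/786841501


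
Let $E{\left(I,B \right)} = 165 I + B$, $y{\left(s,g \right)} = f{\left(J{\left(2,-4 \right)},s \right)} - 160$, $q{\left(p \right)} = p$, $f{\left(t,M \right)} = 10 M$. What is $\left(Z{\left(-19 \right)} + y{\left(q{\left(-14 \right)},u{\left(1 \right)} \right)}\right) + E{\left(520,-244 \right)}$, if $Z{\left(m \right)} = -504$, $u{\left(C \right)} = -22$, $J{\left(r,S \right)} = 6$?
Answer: $84752$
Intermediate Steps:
$y{\left(s,g \right)} = -160 + 10 s$ ($y{\left(s,g \right)} = 10 s - 160 = -160 + 10 s$)
$E{\left(I,B \right)} = B + 165 I$
$\left(Z{\left(-19 \right)} + y{\left(q{\left(-14 \right)},u{\left(1 \right)} \right)}\right) + E{\left(520,-244 \right)} = \left(-504 + \left(-160 + 10 \left(-14\right)\right)\right) + \left(-244 + 165 \cdot 520\right) = \left(-504 - 300\right) + \left(-244 + 85800\right) = \left(-504 - 300\right) + 85556 = -804 + 85556 = 84752$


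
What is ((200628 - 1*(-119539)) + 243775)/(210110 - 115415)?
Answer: 563942/94695 ≈ 5.9554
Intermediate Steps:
((200628 - 1*(-119539)) + 243775)/(210110 - 115415) = ((200628 + 119539) + 243775)/94695 = (320167 + 243775)*(1/94695) = 563942*(1/94695) = 563942/94695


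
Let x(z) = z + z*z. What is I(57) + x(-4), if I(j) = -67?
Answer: -55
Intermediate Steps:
x(z) = z + z**2
I(57) + x(-4) = -67 - 4*(1 - 4) = -67 - 4*(-3) = -67 + 12 = -55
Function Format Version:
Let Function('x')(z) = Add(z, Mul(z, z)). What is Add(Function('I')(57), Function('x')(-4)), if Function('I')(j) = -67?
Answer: -55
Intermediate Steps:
Function('x')(z) = Add(z, Pow(z, 2))
Add(Function('I')(57), Function('x')(-4)) = Add(-67, Mul(-4, Add(1, -4))) = Add(-67, Mul(-4, -3)) = Add(-67, 12) = -55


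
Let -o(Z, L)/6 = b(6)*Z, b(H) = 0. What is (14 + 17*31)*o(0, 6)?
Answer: 0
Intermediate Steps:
o(Z, L) = 0 (o(Z, L) = -0*Z = -6*0 = 0)
(14 + 17*31)*o(0, 6) = (14 + 17*31)*0 = (14 + 527)*0 = 541*0 = 0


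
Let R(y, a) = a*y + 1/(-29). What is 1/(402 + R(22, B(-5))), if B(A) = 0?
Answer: 29/11657 ≈ 0.0024878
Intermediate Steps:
R(y, a) = -1/29 + a*y (R(y, a) = a*y - 1/29 = -1/29 + a*y)
1/(402 + R(22, B(-5))) = 1/(402 + (-1/29 + 0*22)) = 1/(402 + (-1/29 + 0)) = 1/(402 - 1/29) = 1/(11657/29) = 29/11657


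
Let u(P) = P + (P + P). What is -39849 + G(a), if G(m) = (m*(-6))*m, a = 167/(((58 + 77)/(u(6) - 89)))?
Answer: -523259573/6075 ≈ -86133.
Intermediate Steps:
u(P) = 3*P (u(P) = P + 2*P = 3*P)
a = -11857/135 (a = 167/(((58 + 77)/(3*6 - 89))) = 167/((135/(18 - 89))) = 167/((135/(-71))) = 167/((135*(-1/71))) = 167/(-135/71) = 167*(-71/135) = -11857/135 ≈ -87.830)
G(m) = -6*m² (G(m) = (-6*m)*m = -6*m²)
-39849 + G(a) = -39849 - 6*(-11857/135)² = -39849 - 6*140588449/18225 = -39849 - 281176898/6075 = -523259573/6075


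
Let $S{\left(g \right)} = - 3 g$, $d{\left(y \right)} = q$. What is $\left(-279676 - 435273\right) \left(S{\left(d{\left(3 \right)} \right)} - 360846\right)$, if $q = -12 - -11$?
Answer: $257984342007$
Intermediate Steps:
$q = -1$ ($q = -12 + 11 = -1$)
$d{\left(y \right)} = -1$
$\left(-279676 - 435273\right) \left(S{\left(d{\left(3 \right)} \right)} - 360846\right) = \left(-279676 - 435273\right) \left(\left(-3\right) \left(-1\right) - 360846\right) = - 714949 \left(3 - 360846\right) = \left(-714949\right) \left(-360843\right) = 257984342007$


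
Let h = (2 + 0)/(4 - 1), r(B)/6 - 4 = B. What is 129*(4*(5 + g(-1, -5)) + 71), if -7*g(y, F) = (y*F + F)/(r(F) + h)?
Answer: 11739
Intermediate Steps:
r(B) = 24 + 6*B
h = ⅔ (h = 2/3 = 2*(⅓) = ⅔ ≈ 0.66667)
g(y, F) = -(F + F*y)/(7*(74/3 + 6*F)) (g(y, F) = -(y*F + F)/(7*((24 + 6*F) + ⅔)) = -(F*y + F)/(7*(74/3 + 6*F)) = -(F + F*y)/(7*(74/3 + 6*F)))
129*(4*(5 + g(-1, -5)) + 71) = 129*(4*(5 - 3*(-5)*(1 - 1)/(518 + 126*(-5))) + 71) = 129*(4*(5 - 3*(-5)*0/(518 - 630)) + 71) = 129*(4*(5 - 3*(-5)*0/(-112)) + 71) = 129*(4*(5 - 3*(-5)*(-1/112)*0) + 71) = 129*(4*(5 + 0) + 71) = 129*(4*5 + 71) = 129*(20 + 71) = 129*91 = 11739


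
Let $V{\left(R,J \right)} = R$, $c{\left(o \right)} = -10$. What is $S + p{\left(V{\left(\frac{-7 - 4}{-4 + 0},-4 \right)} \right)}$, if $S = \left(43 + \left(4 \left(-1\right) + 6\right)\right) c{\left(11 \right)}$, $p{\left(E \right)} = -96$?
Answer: $-546$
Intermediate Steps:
$S = -450$ ($S = \left(43 + \left(4 \left(-1\right) + 6\right)\right) \left(-10\right) = \left(43 + \left(-4 + 6\right)\right) \left(-10\right) = \left(43 + 2\right) \left(-10\right) = 45 \left(-10\right) = -450$)
$S + p{\left(V{\left(\frac{-7 - 4}{-4 + 0},-4 \right)} \right)} = -450 - 96 = -546$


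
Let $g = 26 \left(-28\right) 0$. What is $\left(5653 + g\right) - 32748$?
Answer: $-27095$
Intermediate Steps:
$g = 0$ ($g = \left(-728\right) 0 = 0$)
$\left(5653 + g\right) - 32748 = \left(5653 + 0\right) - 32748 = 5653 - 32748 = -27095$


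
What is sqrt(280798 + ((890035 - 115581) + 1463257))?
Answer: sqrt(2518509) ≈ 1587.0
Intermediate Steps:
sqrt(280798 + ((890035 - 115581) + 1463257)) = sqrt(280798 + (774454 + 1463257)) = sqrt(280798 + 2237711) = sqrt(2518509)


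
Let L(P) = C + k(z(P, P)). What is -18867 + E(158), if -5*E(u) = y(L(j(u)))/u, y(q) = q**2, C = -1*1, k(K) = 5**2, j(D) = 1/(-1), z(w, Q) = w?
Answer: -7452753/395 ≈ -18868.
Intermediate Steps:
j(D) = -1
k(K) = 25
C = -1
L(P) = 24 (L(P) = -1 + 25 = 24)
E(u) = -576/(5*u) (E(u) = -24**2/(5*u) = -576/(5*u))
-18867 + E(158) = -18867 - 576/5/158 = -18867 - 576/5*1/158 = -18867 - 288/395 = -7452753/395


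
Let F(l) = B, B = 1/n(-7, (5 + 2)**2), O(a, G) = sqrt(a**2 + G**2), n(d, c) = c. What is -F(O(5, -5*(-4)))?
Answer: -1/49 ≈ -0.020408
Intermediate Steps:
O(a, G) = sqrt(G**2 + a**2)
B = 1/49 (B = 1/((5 + 2)**2) = 1/(7**2) = 1/49 ≈ 0.020408)
F(l) = 1/49
-F(O(5, -5*(-4))) = -1*1/49 = -1/49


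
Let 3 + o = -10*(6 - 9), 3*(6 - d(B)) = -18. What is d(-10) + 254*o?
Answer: 6870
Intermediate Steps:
d(B) = 12 (d(B) = 6 - 1/3*(-18) = 6 + 6 = 12)
o = 27 (o = -3 - 10*(6 - 9) = -3 - 10*(-3) = -3 + 30 = 27)
d(-10) + 254*o = 12 + 254*27 = 12 + 6858 = 6870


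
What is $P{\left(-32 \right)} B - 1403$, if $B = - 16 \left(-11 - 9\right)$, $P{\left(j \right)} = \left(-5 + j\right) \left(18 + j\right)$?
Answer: $164357$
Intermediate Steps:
$B = 320$ ($B = \left(-16\right) \left(-20\right) = 320$)
$P{\left(-32 \right)} B - 1403 = \left(-90 + \left(-32\right)^{2} + 13 \left(-32\right)\right) 320 - 1403 = \left(-90 + 1024 - 416\right) 320 - 1403 = 518 \cdot 320 - 1403 = 165760 - 1403 = 164357$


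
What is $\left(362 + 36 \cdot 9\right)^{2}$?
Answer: $470596$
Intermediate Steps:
$\left(362 + 36 \cdot 9\right)^{2} = \left(362 + 324\right)^{2} = 686^{2} = 470596$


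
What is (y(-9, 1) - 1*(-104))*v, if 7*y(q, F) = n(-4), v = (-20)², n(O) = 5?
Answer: 293200/7 ≈ 41886.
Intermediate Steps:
v = 400
y(q, F) = 5/7 (y(q, F) = (⅐)*5 = 5/7)
(y(-9, 1) - 1*(-104))*v = (5/7 - 1*(-104))*400 = (5/7 + 104)*400 = (733/7)*400 = 293200/7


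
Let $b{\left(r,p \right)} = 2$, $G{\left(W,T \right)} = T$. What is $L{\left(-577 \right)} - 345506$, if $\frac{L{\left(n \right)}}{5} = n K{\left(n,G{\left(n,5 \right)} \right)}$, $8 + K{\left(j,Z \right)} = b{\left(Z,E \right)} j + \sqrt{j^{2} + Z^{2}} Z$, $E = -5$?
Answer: $3006864 - 14425 \sqrt{332954} \approx -5.3167 \cdot 10^{6}$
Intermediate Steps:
$K{\left(j,Z \right)} = -8 + 2 j + Z \sqrt{Z^{2} + j^{2}}$ ($K{\left(j,Z \right)} = -8 + \left(2 j + \sqrt{j^{2} + Z^{2}} Z\right) = -8 + \left(2 j + \sqrt{Z^{2} + j^{2}} Z\right) = -8 + \left(2 j + Z \sqrt{Z^{2} + j^{2}}\right) = -8 + 2 j + Z \sqrt{Z^{2} + j^{2}}$)
$L{\left(n \right)} = 5 n \left(-8 + 2 n + 5 \sqrt{25 + n^{2}}\right)$ ($L{\left(n \right)} = 5 n \left(-8 + 2 n + 5 \sqrt{5^{2} + n^{2}}\right) = 5 n \left(-8 + 2 n + 5 \sqrt{25 + n^{2}}\right)$)
$L{\left(-577 \right)} - 345506 = 5 \left(-577\right) \left(-8 + 2 \left(-577\right) + 5 \sqrt{25 + \left(-577\right)^{2}}\right) - 345506 = 5 \left(-577\right) \left(-8 - 1154 + 5 \sqrt{25 + 332929}\right) - 345506 = 5 \left(-577\right) \left(-8 - 1154 + 5 \sqrt{332954}\right) - 345506 = 5 \left(-577\right) \left(-1162 + 5 \sqrt{332954}\right) - 345506 = \left(3352370 - 14425 \sqrt{332954}\right) - 345506 = 3006864 - 14425 \sqrt{332954}$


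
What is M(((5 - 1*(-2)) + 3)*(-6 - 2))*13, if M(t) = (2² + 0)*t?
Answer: -4160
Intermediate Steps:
M(t) = 4*t (M(t) = (4 + 0)*t = 4*t)
M(((5 - 1*(-2)) + 3)*(-6 - 2))*13 = (4*(((5 - 1*(-2)) + 3)*(-6 - 2)))*13 = (4*(((5 + 2) + 3)*(-8)))*13 = (4*((7 + 3)*(-8)))*13 = (4*(10*(-8)))*13 = (4*(-80))*13 = -320*13 = -4160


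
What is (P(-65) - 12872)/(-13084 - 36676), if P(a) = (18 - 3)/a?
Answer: 167339/646880 ≈ 0.25869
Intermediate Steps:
P(a) = 15/a
(P(-65) - 12872)/(-13084 - 36676) = (15/(-65) - 12872)/(-13084 - 36676) = (15*(-1/65) - 12872)/(-49760) = (-3/13 - 12872)*(-1/49760) = -167339/13*(-1/49760) = 167339/646880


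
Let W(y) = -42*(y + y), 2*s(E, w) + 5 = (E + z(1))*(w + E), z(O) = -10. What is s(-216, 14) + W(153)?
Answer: 19943/2 ≈ 9971.5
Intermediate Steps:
s(E, w) = -5/2 + (-10 + E)*(E + w)/2 (s(E, w) = -5/2 + ((E - 10)*(w + E))/2 = -5/2 + ((-10 + E)*(E + w))/2 = -5/2 + (-10 + E)*(E + w)/2)
W(y) = -84*y
s(-216, 14) + W(153) = (-5/2 + (½)*(-216)² - 5*(-216) - 5*14 + (½)*(-216)*14) - 84*153 = (-5/2 + (½)*46656 + 1080 - 70 - 1512) - 12852 = (-5/2 + 23328 + 1080 - 70 - 1512) - 12852 = 45647/2 - 12852 = 19943/2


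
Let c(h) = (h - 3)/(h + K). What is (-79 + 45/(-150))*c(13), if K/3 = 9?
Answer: -793/40 ≈ -19.825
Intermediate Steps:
K = 27 (K = 3*9 = 27)
c(h) = (-3 + h)/(27 + h) (c(h) = (h - 3)/(h + 27) = (-3 + h)/(27 + h))
(-79 + 45/(-150))*c(13) = (-79 + 45/(-150))*((-3 + 13)/(27 + 13)) = (-79 + 45*(-1/150))*(10/40) = (-79 - 3/10)*((1/40)*10) = -793/10*1/4 = -793/40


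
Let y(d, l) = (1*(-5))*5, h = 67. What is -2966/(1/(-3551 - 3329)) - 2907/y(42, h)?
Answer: 510154907/25 ≈ 2.0406e+7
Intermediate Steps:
y(d, l) = -25 (y(d, l) = -5*5 = -25)
-2966/(1/(-3551 - 3329)) - 2907/y(42, h) = -2966/(1/(-3551 - 3329)) - 2907/(-25) = -2966/(1/(-6880)) - 2907*(-1/25) = -2966/(-1/6880) + 2907/25 = -2966*(-6880) + 2907/25 = 20406080 + 2907/25 = 510154907/25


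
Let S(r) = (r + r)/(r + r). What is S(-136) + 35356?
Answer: 35357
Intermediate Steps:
S(r) = 1 (S(r) = (2*r)/((2*r)) = (2*r)*(1/(2*r)) = 1)
S(-136) + 35356 = 1 + 35356 = 35357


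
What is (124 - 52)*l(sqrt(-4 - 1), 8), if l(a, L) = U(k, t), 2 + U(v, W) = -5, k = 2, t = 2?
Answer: -504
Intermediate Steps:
U(v, W) = -7 (U(v, W) = -2 - 5 = -7)
l(a, L) = -7
(124 - 52)*l(sqrt(-4 - 1), 8) = (124 - 52)*(-7) = 72*(-7) = -504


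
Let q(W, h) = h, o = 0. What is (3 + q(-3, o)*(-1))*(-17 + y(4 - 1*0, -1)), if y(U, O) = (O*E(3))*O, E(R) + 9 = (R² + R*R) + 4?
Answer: -12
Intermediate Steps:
E(R) = -5 + 2*R² (E(R) = -9 + ((R² + R*R) + 4) = -9 + ((R² + R²) + 4) = -9 + (2*R² + 4) = -9 + (4 + 2*R²) = -5 + 2*R²)
y(U, O) = 13*O² (y(U, O) = (O*(-5 + 2*3²))*O = (O*(-5 + 2*9))*O = (O*(-5 + 18))*O = (O*13)*O = (13*O)*O = 13*O²)
(3 + q(-3, o)*(-1))*(-17 + y(4 - 1*0, -1)) = (3 + 0*(-1))*(-17 + 13*(-1)²) = (3 + 0)*(-17 + 13*1) = 3*(-17 + 13) = 3*(-4) = -12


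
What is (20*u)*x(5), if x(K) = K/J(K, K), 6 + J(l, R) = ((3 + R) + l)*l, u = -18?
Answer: -1800/59 ≈ -30.508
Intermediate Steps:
J(l, R) = -6 + l*(3 + R + l) (J(l, R) = -6 + ((3 + R) + l)*l = -6 + (3 + R + l)*l = -6 + l*(3 + R + l))
x(K) = K/(-6 + 2*K² + 3*K) (x(K) = K/(-6 + K² + 3*K + K*K) = K/(-6 + K² + 3*K + K²) = K/(-6 + 2*K² + 3*K))
(20*u)*x(5) = (20*(-18))*(5/(-6 + 2*5² + 3*5)) = -1800/(-6 + 2*25 + 15) = -1800/(-6 + 50 + 15) = -1800/59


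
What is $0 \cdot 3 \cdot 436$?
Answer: $0$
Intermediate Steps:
$0 \cdot 3 \cdot 436 = 0 \cdot 436 = 0$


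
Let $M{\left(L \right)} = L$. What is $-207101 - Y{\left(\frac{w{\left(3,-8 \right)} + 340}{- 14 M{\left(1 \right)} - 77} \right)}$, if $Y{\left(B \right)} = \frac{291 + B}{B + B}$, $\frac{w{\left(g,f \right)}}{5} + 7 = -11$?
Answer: $- \frac{103524269}{500} \approx -2.0705 \cdot 10^{5}$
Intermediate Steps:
$w{\left(g,f \right)} = -90$ ($w{\left(g,f \right)} = -35 + 5 \left(-11\right) = -35 - 55 = -90$)
$Y{\left(B \right)} = \frac{291 + B}{2 B}$
$-207101 - Y{\left(\frac{w{\left(3,-8 \right)} + 340}{- 14 M{\left(1 \right)} - 77} \right)} = -207101 - \frac{291 + \frac{-90 + 340}{\left(-14\right) 1 - 77}}{2 \frac{-90 + 340}{\left(-14\right) 1 - 77}} = -207101 - \frac{291 + \frac{250}{-14 - 77}}{2 \frac{250}{-14 - 77}} = -207101 - \frac{291 + \frac{250}{-91}}{2 \frac{250}{-91}} = -207101 - \frac{291 + 250 \left(- \frac{1}{91}\right)}{2 \cdot 250 \left(- \frac{1}{91}\right)} = -207101 - \frac{291 - \frac{250}{91}}{2 \left(- \frac{250}{91}\right)} = -207101 - \frac{1}{2} \left(- \frac{91}{250}\right) \frac{26231}{91} = -207101 - - \frac{26231}{500} = -207101 + \frac{26231}{500} = - \frac{103524269}{500}$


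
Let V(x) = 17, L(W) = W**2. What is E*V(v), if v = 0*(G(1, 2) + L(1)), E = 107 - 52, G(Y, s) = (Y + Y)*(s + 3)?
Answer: 935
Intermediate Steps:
G(Y, s) = 2*Y*(3 + s) (G(Y, s) = (2*Y)*(3 + s) = 2*Y*(3 + s))
E = 55
v = 0 (v = 0*(2*1*(3 + 2) + 1**2) = 0*(2*1*5 + 1) = 0*(10 + 1) = 0*11 = 0)
E*V(v) = 55*17 = 935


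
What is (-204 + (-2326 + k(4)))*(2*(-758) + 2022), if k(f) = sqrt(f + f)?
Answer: -1280180 + 1012*sqrt(2) ≈ -1.2787e+6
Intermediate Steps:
k(f) = sqrt(2)*sqrt(f) (k(f) = sqrt(2*f) = sqrt(2)*sqrt(f))
(-204 + (-2326 + k(4)))*(2*(-758) + 2022) = (-204 + (-2326 + sqrt(2)*sqrt(4)))*(2*(-758) + 2022) = (-204 + (-2326 + sqrt(2)*2))*(-1516 + 2022) = (-204 + (-2326 + 2*sqrt(2)))*506 = (-2530 + 2*sqrt(2))*506 = -1280180 + 1012*sqrt(2)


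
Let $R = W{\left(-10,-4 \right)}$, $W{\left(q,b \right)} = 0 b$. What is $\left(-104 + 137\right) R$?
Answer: $0$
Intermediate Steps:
$W{\left(q,b \right)} = 0$
$R = 0$
$\left(-104 + 137\right) R = \left(-104 + 137\right) 0 = 33 \cdot 0 = 0$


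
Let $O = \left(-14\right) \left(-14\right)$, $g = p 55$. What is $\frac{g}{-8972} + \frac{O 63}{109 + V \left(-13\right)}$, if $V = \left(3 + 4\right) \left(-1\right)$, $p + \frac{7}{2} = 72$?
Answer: $\frac{27508189}{448600} \approx 61.32$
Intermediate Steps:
$p = \frac{137}{2}$ ($p = - \frac{7}{2} + 72 = \frac{137}{2} \approx 68.5$)
$V = -7$ ($V = 7 \left(-1\right) = -7$)
$g = \frac{7535}{2}$ ($g = \frac{137}{2} \cdot 55 = \frac{7535}{2} \approx 3767.5$)
$O = 196$
$\frac{g}{-8972} + \frac{O 63}{109 + V \left(-13\right)} = \frac{7535}{2 \left(-8972\right)} + \frac{196 \cdot 63}{109 - -91} = \frac{7535}{2} \left(- \frac{1}{8972}\right) + \frac{12348}{109 + 91} = - \frac{7535}{17944} + \frac{12348}{200} = - \frac{7535}{17944} + 12348 \cdot \frac{1}{200} = - \frac{7535}{17944} + \frac{3087}{50} = \frac{27508189}{448600}$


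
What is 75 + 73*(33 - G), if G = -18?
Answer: 3798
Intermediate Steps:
75 + 73*(33 - G) = 75 + 73*(33 - 1*(-18)) = 75 + 73*(33 + 18) = 75 + 73*51 = 75 + 3723 = 3798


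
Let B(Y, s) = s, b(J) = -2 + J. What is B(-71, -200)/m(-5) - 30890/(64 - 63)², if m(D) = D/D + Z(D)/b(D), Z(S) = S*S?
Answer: -277310/9 ≈ -30812.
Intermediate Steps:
Z(S) = S²
m(D) = 1 + D²/(-2 + D) (m(D) = D/D + D²/(-2 + D) = 1 + D²/(-2 + D))
B(-71, -200)/m(-5) - 30890/(64 - 63)² = -200*(-2 - 5)/(-2 - 5 + (-5)²) - 30890/(64 - 63)² = -200*(-7/(-2 - 5 + 25)) - 30890/(1²) = -200/((-⅐*18)) - 30890/1 = -200/(-18/7) - 30890*1 = -200*(-7/18) - 30890 = 700/9 - 30890 = -277310/9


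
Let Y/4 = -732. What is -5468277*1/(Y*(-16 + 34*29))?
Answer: 1822759/946720 ≈ 1.9253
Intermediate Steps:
Y = -2928 (Y = 4*(-732) = -2928)
-5468277*1/(Y*(-16 + 34*29)) = -5468277*(-1/(2928*(-16 + 34*29))) = -5468277*(-1/(2928*(-16 + 986))) = -5468277/((-2928*970)) = -5468277/(-2840160) = -5468277*(-1/2840160) = 1822759/946720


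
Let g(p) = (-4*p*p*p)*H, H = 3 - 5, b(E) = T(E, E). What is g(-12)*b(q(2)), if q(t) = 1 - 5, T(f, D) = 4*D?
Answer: 221184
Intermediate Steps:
q(t) = -4
b(E) = 4*E
H = -2
g(p) = 8*p³ (g(p) = -4*p*p*p*(-2) = -4*p²*p*(-2) = -4*p³*(-2) = 8*p³)
g(-12)*b(q(2)) = (8*(-12)³)*(4*(-4)) = (8*(-1728))*(-16) = -13824*(-16) = 221184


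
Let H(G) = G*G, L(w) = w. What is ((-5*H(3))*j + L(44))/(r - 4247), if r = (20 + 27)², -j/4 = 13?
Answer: -1192/1019 ≈ -1.1698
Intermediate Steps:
j = -52 (j = -4*13 = -52)
H(G) = G²
r = 2209 (r = 47² = 2209)
((-5*H(3))*j + L(44))/(r - 4247) = (-5*3²*(-52) + 44)/(2209 - 4247) = (-5*9*(-52) + 44)/(-2038) = (-45*(-52) + 44)*(-1/2038) = (2340 + 44)*(-1/2038) = 2384*(-1/2038) = -1192/1019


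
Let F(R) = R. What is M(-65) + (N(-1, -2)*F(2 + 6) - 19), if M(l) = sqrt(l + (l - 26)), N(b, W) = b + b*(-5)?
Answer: 13 + 2*I*sqrt(39) ≈ 13.0 + 12.49*I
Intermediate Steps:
N(b, W) = -4*b (N(b, W) = b - 5*b = -4*b)
M(l) = sqrt(-26 + 2*l) (M(l) = sqrt(l + (-26 + l)) = sqrt(-26 + 2*l))
M(-65) + (N(-1, -2)*F(2 + 6) - 19) = sqrt(-26 + 2*(-65)) + ((-4*(-1))*(2 + 6) - 19) = sqrt(-26 - 130) + (4*8 - 19) = sqrt(-156) + (32 - 19) = 2*I*sqrt(39) + 13 = 13 + 2*I*sqrt(39)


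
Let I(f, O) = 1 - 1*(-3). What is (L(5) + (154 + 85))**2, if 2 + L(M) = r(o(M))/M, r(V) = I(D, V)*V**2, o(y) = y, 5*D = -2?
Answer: 66049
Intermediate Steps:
D = -2/5 (D = (1/5)*(-2) = -2/5 ≈ -0.40000)
I(f, O) = 4 (I(f, O) = 1 + 3 = 4)
r(V) = 4*V**2
L(M) = -2 + 4*M (L(M) = -2 + (4*M**2)/M = -2 + 4*M)
(L(5) + (154 + 85))**2 = ((-2 + 4*5) + (154 + 85))**2 = ((-2 + 20) + 239)**2 = (18 + 239)**2 = 257**2 = 66049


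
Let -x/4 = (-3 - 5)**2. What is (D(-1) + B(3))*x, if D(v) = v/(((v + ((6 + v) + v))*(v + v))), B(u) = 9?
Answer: -7040/3 ≈ -2346.7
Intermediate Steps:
D(v) = 1/(2*(6 + 3*v)) (D(v) = v/(((v + (6 + 2*v))*(2*v))) = v/(((6 + 3*v)*(2*v))) = v/((2*v*(6 + 3*v))) = v*(1/(2*v*(6 + 3*v))) = 1/(2*(6 + 3*v)))
x = -256 (x = -4*(-3 - 5)**2 = -4*(-8)**2 = -4*64 = -256)
(D(-1) + B(3))*x = (1/(6*(2 - 1)) + 9)*(-256) = ((1/6)/1 + 9)*(-256) = ((1/6)*1 + 9)*(-256) = (1/6 + 9)*(-256) = (55/6)*(-256) = -7040/3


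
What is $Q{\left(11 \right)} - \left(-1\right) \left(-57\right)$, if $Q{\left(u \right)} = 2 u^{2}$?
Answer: $185$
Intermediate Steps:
$Q{\left(11 \right)} - \left(-1\right) \left(-57\right) = 2 \cdot 11^{2} - \left(-1\right) \left(-57\right) = 2 \cdot 121 - 57 = 242 - 57 = 185$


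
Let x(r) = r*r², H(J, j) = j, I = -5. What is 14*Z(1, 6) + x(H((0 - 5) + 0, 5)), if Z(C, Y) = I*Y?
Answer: -295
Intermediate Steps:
Z(C, Y) = -5*Y
x(r) = r³
14*Z(1, 6) + x(H((0 - 5) + 0, 5)) = 14*(-5*6) + 5³ = 14*(-30) + 125 = -420 + 125 = -295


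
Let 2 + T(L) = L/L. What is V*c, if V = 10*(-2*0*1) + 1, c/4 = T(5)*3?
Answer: -12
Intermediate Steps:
T(L) = -1 (T(L) = -2 + L/L = -2 + 1 = -1)
c = -12 (c = 4*(-1*3) = 4*(-3) = -12)
V = 1 (V = 10*(0*1) + 1 = 10*0 + 1 = 0 + 1 = 1)
V*c = 1*(-12) = -12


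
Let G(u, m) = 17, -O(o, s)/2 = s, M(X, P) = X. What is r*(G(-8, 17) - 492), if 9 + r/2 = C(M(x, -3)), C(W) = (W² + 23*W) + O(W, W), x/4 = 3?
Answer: -367650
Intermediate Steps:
x = 12 (x = 4*3 = 12)
O(o, s) = -2*s
C(W) = W² + 21*W (C(W) = (W² + 23*W) - 2*W = W² + 21*W)
r = 774 (r = -18 + 2*(12*(21 + 12)) = -18 + 2*(12*33) = -18 + 2*396 = -18 + 792 = 774)
r*(G(-8, 17) - 492) = 774*(17 - 492) = 774*(-475) = -367650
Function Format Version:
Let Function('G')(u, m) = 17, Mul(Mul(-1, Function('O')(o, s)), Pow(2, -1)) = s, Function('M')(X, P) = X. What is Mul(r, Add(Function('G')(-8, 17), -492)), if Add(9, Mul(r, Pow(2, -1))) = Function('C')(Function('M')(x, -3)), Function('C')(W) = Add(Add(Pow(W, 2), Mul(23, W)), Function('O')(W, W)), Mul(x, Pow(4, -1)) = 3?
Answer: -367650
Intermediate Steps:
x = 12 (x = Mul(4, 3) = 12)
Function('O')(o, s) = Mul(-2, s)
Function('C')(W) = Add(Pow(W, 2), Mul(21, W)) (Function('C')(W) = Add(Add(Pow(W, 2), Mul(23, W)), Mul(-2, W)) = Add(Pow(W, 2), Mul(21, W)))
r = 774 (r = Add(-18, Mul(2, Mul(12, Add(21, 12)))) = Add(-18, Mul(2, Mul(12, 33))) = Add(-18, Mul(2, 396)) = Add(-18, 792) = 774)
Mul(r, Add(Function('G')(-8, 17), -492)) = Mul(774, Add(17, -492)) = Mul(774, -475) = -367650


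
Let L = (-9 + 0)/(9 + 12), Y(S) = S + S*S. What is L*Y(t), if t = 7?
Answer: -24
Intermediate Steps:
Y(S) = S + S²
L = -3/7 (L = -9/21 = -9*1/21 = -3/7 ≈ -0.42857)
L*Y(t) = -3*(1 + 7) = -3*8 = -3/7*56 = -24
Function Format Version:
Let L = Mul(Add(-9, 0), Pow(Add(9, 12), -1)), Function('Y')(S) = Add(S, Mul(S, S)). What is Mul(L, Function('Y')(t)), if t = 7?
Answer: -24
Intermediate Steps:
Function('Y')(S) = Add(S, Pow(S, 2))
L = Rational(-3, 7) (L = Mul(-9, Pow(21, -1)) = Mul(-9, Rational(1, 21)) = Rational(-3, 7) ≈ -0.42857)
Mul(L, Function('Y')(t)) = Mul(Rational(-3, 7), Mul(7, Add(1, 7))) = Mul(Rational(-3, 7), Mul(7, 8)) = Mul(Rational(-3, 7), 56) = -24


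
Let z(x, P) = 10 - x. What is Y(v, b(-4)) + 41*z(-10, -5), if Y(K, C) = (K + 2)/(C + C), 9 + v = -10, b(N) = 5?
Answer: 8183/10 ≈ 818.30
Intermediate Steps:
v = -19 (v = -9 - 10 = -19)
Y(K, C) = (2 + K)/(2*C) (Y(K, C) = (2 + K)/((2*C)) = (2 + K)*(1/(2*C)) = (2 + K)/(2*C))
Y(v, b(-4)) + 41*z(-10, -5) = (½)*(2 - 19)/5 + 41*(10 - 1*(-10)) = (½)*(⅕)*(-17) + 41*(10 + 10) = -17/10 + 41*20 = -17/10 + 820 = 8183/10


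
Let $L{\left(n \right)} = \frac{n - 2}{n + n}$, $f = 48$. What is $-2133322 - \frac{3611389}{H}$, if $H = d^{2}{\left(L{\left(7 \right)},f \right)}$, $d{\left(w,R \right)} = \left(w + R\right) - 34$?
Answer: $- \frac{86896174366}{40401} \approx -2.1508 \cdot 10^{6}$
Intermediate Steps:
$L{\left(n \right)} = \frac{-2 + n}{2 n}$
$d{\left(w,R \right)} = -34 + R + w$ ($d{\left(w,R \right)} = \left(R + w\right) - 34 = -34 + R + w$)
$H = \frac{40401}{196}$ ($H = \left(-34 + 48 + \frac{-2 + 7}{2 \cdot 7}\right)^{2} = \left(-34 + 48 + \frac{1}{2} \cdot \frac{1}{7} \cdot 5\right)^{2} = \left(-34 + 48 + \frac{5}{14}\right)^{2} = \left(\frac{201}{14}\right)^{2} = \frac{40401}{196} \approx 206.13$)
$-2133322 - \frac{3611389}{H} = -2133322 - \frac{3611389}{\frac{40401}{196}} = -2133322 - 3611389 \cdot \frac{196}{40401} = -2133322 - \frac{707832244}{40401} = - \frac{86896174366}{40401}$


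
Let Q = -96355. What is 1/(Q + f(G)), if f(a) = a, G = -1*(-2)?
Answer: -1/96353 ≈ -1.0378e-5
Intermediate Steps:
G = 2
1/(Q + f(G)) = 1/(-96355 + 2) = 1/(-96353) = -1/96353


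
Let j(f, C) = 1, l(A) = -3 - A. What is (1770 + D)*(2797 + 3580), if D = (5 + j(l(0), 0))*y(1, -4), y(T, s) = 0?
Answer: 11287290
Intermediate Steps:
D = 0 (D = (5 + 1)*0 = 6*0 = 0)
(1770 + D)*(2797 + 3580) = (1770 + 0)*(2797 + 3580) = 1770*6377 = 11287290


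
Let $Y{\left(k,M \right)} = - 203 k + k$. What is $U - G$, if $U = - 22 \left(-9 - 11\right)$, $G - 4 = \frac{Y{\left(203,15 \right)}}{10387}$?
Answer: $\frac{4569738}{10387} \approx 439.95$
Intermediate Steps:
$Y{\left(k,M \right)} = - 202 k$
$G = \frac{542}{10387}$ ($G = 4 + \frac{\left(-202\right) 203}{10387} = 4 - \frac{41006}{10387} = \frac{542}{10387} \approx 0.052181$)
$U = 440$ ($U = \left(-22\right) \left(-20\right) = 440$)
$U - G = 440 - \frac{542}{10387} = \frac{4569738}{10387}$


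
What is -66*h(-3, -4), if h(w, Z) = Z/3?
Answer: 88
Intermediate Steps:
h(w, Z) = Z/3 (h(w, Z) = Z*(⅓) = Z/3)
-66*h(-3, -4) = -22*(-4) = -66*(-4/3) = 88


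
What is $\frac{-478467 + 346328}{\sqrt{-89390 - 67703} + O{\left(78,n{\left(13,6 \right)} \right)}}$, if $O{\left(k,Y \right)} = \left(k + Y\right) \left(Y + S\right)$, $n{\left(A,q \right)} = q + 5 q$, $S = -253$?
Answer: $\frac{3268854582}{612125737} + \frac{132139 i \sqrt{157093}}{612125737} \approx 5.3402 + 0.08556 i$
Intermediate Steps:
$n{\left(A,q \right)} = 6 q$
$O{\left(k,Y \right)} = \left(-253 + Y\right) \left(Y + k\right)$ ($O{\left(k,Y \right)} = \left(k + Y\right) \left(Y - 253\right) = \left(Y + k\right) \left(-253 + Y\right) = \left(-253 + Y\right) \left(Y + k\right)$)
$\frac{-478467 + 346328}{\sqrt{-89390 - 67703} + O{\left(78,n{\left(13,6 \right)} \right)}} = \frac{-478467 + 346328}{\sqrt{-89390 - 67703} - \left(19734 - 1296 - 6 \cdot 6 \cdot 78 + 253 \cdot 6 \cdot 6\right)} = - \frac{132139}{\sqrt{-157093} + \left(36^{2} - 9108 - 19734 + 36 \cdot 78\right)} = - \frac{132139}{i \sqrt{157093} + \left(1296 - 9108 - 19734 + 2808\right)} = - \frac{132139}{i \sqrt{157093} - 24738} = - \frac{132139}{-24738 + i \sqrt{157093}}$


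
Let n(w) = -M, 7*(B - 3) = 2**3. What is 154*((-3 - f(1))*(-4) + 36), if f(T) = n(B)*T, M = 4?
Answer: 4928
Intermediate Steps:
B = 29/7 (B = 3 + (1/7)*2**3 = 3 + (1/7)*8 = 3 + 8/7 = 29/7 ≈ 4.1429)
n(w) = -4 (n(w) = -1*4 = -4)
f(T) = -4*T
154*((-3 - f(1))*(-4) + 36) = 154*((-3 - (-4))*(-4) + 36) = 154*((-3 - 1*(-4))*(-4) + 36) = 154*((-3 + 4)*(-4) + 36) = 154*(1*(-4) + 36) = 154*(-4 + 36) = 154*32 = 4928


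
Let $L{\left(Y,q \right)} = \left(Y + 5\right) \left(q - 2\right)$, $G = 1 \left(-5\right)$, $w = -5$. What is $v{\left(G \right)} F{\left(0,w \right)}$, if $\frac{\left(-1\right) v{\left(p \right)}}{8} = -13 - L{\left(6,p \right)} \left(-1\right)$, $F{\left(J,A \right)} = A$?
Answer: $-3600$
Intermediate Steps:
$G = -5$
$L{\left(Y,q \right)} = \left(-2 + q\right) \left(5 + Y\right)$ ($L{\left(Y,q \right)} = \left(5 + Y\right) \left(-2 + q\right) = \left(-2 + q\right) \left(5 + Y\right)$)
$v{\left(p \right)} = 280 - 88 p$ ($v{\left(p \right)} = - 8 \left(-13 - \left(-10 - 12 + 5 p + 6 p\right) \left(-1\right)\right) = - 8 \left(-13 - \left(-22 + 11 p\right) \left(-1\right)\right) = - 8 \left(-13 - \left(22 - 11 p\right)\right) = - 8 \left(-13 + \left(-22 + 11 p\right)\right) = - 8 \left(-35 + 11 p\right) = 280 - 88 p$)
$v{\left(G \right)} F{\left(0,w \right)} = \left(280 - -440\right) \left(-5\right) = \left(280 + 440\right) \left(-5\right) = 720 \left(-5\right) = -3600$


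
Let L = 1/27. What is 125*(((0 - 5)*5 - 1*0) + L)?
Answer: -84250/27 ≈ -3120.4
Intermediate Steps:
L = 1/27 ≈ 0.037037
125*(((0 - 5)*5 - 1*0) + L) = 125*(((0 - 5)*5 - 1*0) + 1/27) = 125*((-5*5 + 0) + 1/27) = 125*((-25 + 0) + 1/27) = 125*(-25 + 1/27) = 125*(-674/27) = -84250/27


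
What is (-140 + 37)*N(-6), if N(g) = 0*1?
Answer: 0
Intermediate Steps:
N(g) = 0
(-140 + 37)*N(-6) = (-140 + 37)*0 = -103*0 = 0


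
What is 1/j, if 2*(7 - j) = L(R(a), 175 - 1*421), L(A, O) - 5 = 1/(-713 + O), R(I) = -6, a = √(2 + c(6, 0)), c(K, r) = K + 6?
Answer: 959/4316 ≈ 0.22220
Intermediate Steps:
c(K, r) = 6 + K
a = √14 (a = √(2 + (6 + 6)) = √(2 + 12) = √14 ≈ 3.7417)
L(A, O) = 5 + 1/(-713 + O)
j = 4316/959 (j = 7 - (-3564 + 5*(175 - 1*421))/(2*(-713 + (175 - 1*421))) = 7 - (-3564 + 5*(175 - 421))/(2*(-713 + (175 - 421))) = 7 - (-3564 + 5*(-246))/(2*(-713 - 246)) = 7 - (-3564 - 1230)/(2*(-959)) = 7 - (-1)*(-4794)/1918 = 7 - ½*4794/959 = 7 - 2397/959 = 4316/959 ≈ 4.5005)
1/j = 1/(4316/959) = 959/4316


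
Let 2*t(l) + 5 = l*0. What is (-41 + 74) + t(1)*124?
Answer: -277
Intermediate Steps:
t(l) = -5/2 (t(l) = -5/2 + (l*0)/2 = -5/2 + (½)*0 = -5/2 + 0 = -5/2)
(-41 + 74) + t(1)*124 = (-41 + 74) - 5/2*124 = 33 - 310 = -277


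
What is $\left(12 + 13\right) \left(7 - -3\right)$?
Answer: $250$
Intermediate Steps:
$\left(12 + 13\right) \left(7 - -3\right) = 25 \left(7 + 3\right) = 25 \cdot 10 = 250$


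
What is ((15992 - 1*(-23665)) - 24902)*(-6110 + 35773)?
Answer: 437677565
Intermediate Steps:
((15992 - 1*(-23665)) - 24902)*(-6110 + 35773) = ((15992 + 23665) - 24902)*29663 = (39657 - 24902)*29663 = 14755*29663 = 437677565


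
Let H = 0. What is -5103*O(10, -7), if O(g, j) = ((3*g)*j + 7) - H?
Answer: 1035909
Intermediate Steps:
O(g, j) = 7 + 3*g*j (O(g, j) = ((3*g)*j + 7) - 1*0 = (3*g*j + 7) + 0 = (7 + 3*g*j) + 0 = 7 + 3*g*j)
-5103*O(10, -7) = -5103*(7 + 3*10*(-7)) = -5103*(7 - 210) = -5103*(-203) = 1035909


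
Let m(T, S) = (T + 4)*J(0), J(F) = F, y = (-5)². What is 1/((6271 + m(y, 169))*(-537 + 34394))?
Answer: 1/212317247 ≈ 4.7099e-9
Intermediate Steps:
y = 25
m(T, S) = 0 (m(T, S) = (T + 4)*0 = (4 + T)*0 = 0)
1/((6271 + m(y, 169))*(-537 + 34394)) = 1/((6271 + 0)*(-537 + 34394)) = 1/(6271*33857) = 1/212317247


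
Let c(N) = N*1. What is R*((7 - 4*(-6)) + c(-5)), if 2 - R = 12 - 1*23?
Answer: 338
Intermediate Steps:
c(N) = N
R = 13 (R = 2 - (12 - 1*23) = 2 - (12 - 23) = 2 - 1*(-11) = 2 + 11 = 13)
R*((7 - 4*(-6)) + c(-5)) = 13*((7 - 4*(-6)) - 5) = 13*((7 + 24) - 5) = 13*(31 - 5) = 13*26 = 338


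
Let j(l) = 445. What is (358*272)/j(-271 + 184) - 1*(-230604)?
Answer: 102716156/445 ≈ 2.3082e+5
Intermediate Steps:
(358*272)/j(-271 + 184) - 1*(-230604) = (358*272)/445 - 1*(-230604) = 97376*(1/445) + 230604 = 97376/445 + 230604 = 102716156/445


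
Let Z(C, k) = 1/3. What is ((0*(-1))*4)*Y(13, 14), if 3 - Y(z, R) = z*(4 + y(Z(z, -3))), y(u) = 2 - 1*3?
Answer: 0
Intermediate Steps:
Z(C, k) = ⅓
y(u) = -1 (y(u) = 2 - 3 = -1)
Y(z, R) = 3 - 3*z (Y(z, R) = 3 - z*(4 - 1) = 3 - z*3 = 3 - 3*z)
((0*(-1))*4)*Y(13, 14) = ((0*(-1))*4)*(3 - 3*13) = (0*4)*(3 - 39) = 0*(-36) = 0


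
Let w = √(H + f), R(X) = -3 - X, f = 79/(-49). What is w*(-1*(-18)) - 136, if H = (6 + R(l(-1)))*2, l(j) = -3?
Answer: -136 + 18*√509/7 ≈ -77.986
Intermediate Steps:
f = -79/49 (f = 79*(-1/49) = -79/49 ≈ -1.6122)
H = 12 (H = (6 + (-3 - 1*(-3)))*2 = (6 + (-3 + 3))*2 = (6 + 0)*2 = 6*2 = 12)
w = √509/7 (w = √(12 - 79/49) = √(509/49) = √509/7 ≈ 3.2230)
w*(-1*(-18)) - 136 = (√509/7)*(-1*(-18)) - 136 = (√509/7)*18 - 136 = 18*√509/7 - 136 = -136 + 18*√509/7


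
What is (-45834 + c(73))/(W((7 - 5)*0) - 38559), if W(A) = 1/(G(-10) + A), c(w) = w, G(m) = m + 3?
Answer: 320327/269914 ≈ 1.1868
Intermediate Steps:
G(m) = 3 + m
W(A) = 1/(-7 + A) (W(A) = 1/((3 - 10) + A) = 1/(-7 + A))
(-45834 + c(73))/(W((7 - 5)*0) - 38559) = (-45834 + 73)/(1/(-7 + (7 - 5)*0) - 38559) = -45761/(1/(-7 + 2*0) - 38559) = -45761/(1/(-7 + 0) - 38559) = -45761/(1/(-7) - 38559) = -45761/(-1/7 - 38559) = -45761/(-269914/7) = -45761*(-7/269914) = 320327/269914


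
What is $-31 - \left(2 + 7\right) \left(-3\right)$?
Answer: $-4$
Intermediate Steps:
$-31 - \left(2 + 7\right) \left(-3\right) = -31 - 9 \left(-3\right) = -31 - -27 = -31 + 27 = -4$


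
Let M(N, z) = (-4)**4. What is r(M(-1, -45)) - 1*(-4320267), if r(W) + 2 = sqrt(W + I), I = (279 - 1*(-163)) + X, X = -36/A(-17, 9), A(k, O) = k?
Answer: 4320265 + sqrt(202334)/17 ≈ 4.3203e+6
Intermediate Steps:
X = 36/17 (X = -36/(-17) = -36*(-1/17) = 36/17 ≈ 2.1176)
M(N, z) = 256
I = 7550/17 (I = (279 - 1*(-163)) + 36/17 = (279 + 163) + 36/17 = 442 + 36/17 = 7550/17 ≈ 444.12)
r(W) = -2 + sqrt(7550/17 + W) (r(W) = -2 + sqrt(W + 7550/17) = -2 + sqrt(7550/17 + W))
r(M(-1, -45)) - 1*(-4320267) = (-2 + sqrt(128350 + 289*256)/17) - 1*(-4320267) = (-2 + sqrt(128350 + 73984)/17) + 4320267 = (-2 + sqrt(202334)/17) + 4320267 = 4320265 + sqrt(202334)/17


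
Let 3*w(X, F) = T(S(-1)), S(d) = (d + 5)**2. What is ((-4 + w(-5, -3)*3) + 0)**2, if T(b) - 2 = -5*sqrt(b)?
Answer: 484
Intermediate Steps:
S(d) = (5 + d)**2
T(b) = 2 - 5*sqrt(b)
w(X, F) = -6 (w(X, F) = (2 - 5*sqrt((5 - 1)**2))/3 = (2 - 5*sqrt(4**2))/3 = (2 - 5*sqrt(16))/3 = (2 - 5*4)/3 = (2 - 20)/3 = (1/3)*(-18) = -6)
((-4 + w(-5, -3)*3) + 0)**2 = ((-4 - 6*3) + 0)**2 = ((-4 - 18) + 0)**2 = (-22 + 0)**2 = (-22)**2 = 484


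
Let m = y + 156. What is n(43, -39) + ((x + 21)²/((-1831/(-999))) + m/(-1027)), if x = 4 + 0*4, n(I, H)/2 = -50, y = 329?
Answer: 452301390/1880437 ≈ 240.53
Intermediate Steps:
n(I, H) = -100 (n(I, H) = 2*(-50) = -100)
m = 485 (m = 329 + 156 = 485)
x = 4 (x = 4 + 0 = 4)
n(43, -39) + ((x + 21)²/((-1831/(-999))) + m/(-1027)) = -100 + ((4 + 21)²/((-1831/(-999))) + 485/(-1027)) = -100 + (25²/((-1831*(-1/999))) + 485*(-1/1027)) = -100 + (625/(1831/999) - 485/1027) = -100 + (625*(999/1831) - 485/1027) = -100 + (624375/1831 - 485/1027) = -100 + 640345090/1880437 = 452301390/1880437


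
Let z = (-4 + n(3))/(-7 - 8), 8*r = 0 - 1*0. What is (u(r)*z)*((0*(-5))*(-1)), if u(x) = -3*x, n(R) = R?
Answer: 0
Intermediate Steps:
r = 0 (r = (0 - 1*0)/8 = (0 + 0)/8 = (⅛)*0 = 0)
z = 1/15 (z = (-4 + 3)/(-7 - 8) = -1/(-15) = -1*(-1/15) = 1/15 ≈ 0.066667)
(u(r)*z)*((0*(-5))*(-1)) = (-3*0*(1/15))*((0*(-5))*(-1)) = (0*(1/15))*(0*(-1)) = 0*0 = 0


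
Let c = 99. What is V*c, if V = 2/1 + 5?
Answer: 693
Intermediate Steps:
V = 7 (V = 2*1 + 5 = 2 + 5 = 7)
V*c = 7*99 = 693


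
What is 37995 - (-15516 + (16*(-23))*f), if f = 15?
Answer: 59031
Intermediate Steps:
37995 - (-15516 + (16*(-23))*f) = 37995 - (-15516 + (16*(-23))*15) = 37995 - (-15516 - 368*15) = 37995 - (-15516 - 5520) = 37995 - 1*(-21036) = 37995 + 21036 = 59031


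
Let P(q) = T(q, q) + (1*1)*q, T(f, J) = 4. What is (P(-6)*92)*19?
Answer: -3496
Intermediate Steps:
P(q) = 4 + q (P(q) = 4 + (1*1)*q = 4 + 1*q = 4 + q)
(P(-6)*92)*19 = ((4 - 6)*92)*19 = -2*92*19 = -184*19 = -3496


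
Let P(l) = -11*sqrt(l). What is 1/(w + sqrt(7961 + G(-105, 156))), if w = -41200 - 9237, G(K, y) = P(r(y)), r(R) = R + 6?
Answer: -1/(50437 - sqrt(7961 - 99*sqrt(2))) ≈ -1.9862e-5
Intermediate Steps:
r(R) = 6 + R
G(K, y) = -11*sqrt(6 + y)
w = -50437
1/(w + sqrt(7961 + G(-105, 156))) = 1/(-50437 + sqrt(7961 - 11*sqrt(6 + 156))) = 1/(-50437 + sqrt(7961 - 99*sqrt(2)))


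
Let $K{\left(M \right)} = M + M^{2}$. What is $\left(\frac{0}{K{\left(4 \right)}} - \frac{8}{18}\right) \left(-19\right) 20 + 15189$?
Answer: $\frac{138221}{9} \approx 15358.0$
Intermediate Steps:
$\left(\frac{0}{K{\left(4 \right)}} - \frac{8}{18}\right) \left(-19\right) 20 + 15189 = \left(\frac{0}{4 \left(1 + 4\right)} - \frac{8}{18}\right) \left(-19\right) 20 + 15189 = \left(\frac{0}{4 \cdot 5} - \frac{4}{9}\right) \left(-19\right) 20 + 15189 = \left(\frac{0}{20} - \frac{4}{9}\right) \left(-19\right) 20 + 15189 = \left(0 \cdot \frac{1}{20} - \frac{4}{9}\right) \left(-19\right) 20 + 15189 = \left(0 - \frac{4}{9}\right) \left(-19\right) 20 + 15189 = \left(- \frac{4}{9}\right) \left(-19\right) 20 + 15189 = \frac{76}{9} \cdot 20 + 15189 = \frac{1520}{9} + 15189 = \frac{138221}{9}$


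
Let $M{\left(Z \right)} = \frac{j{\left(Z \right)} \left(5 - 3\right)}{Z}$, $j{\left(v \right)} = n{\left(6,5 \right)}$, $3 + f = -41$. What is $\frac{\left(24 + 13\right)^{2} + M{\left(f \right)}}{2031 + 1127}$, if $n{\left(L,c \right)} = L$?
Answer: $\frac{7528}{17369} \approx 0.43342$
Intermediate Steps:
$f = -44$ ($f = -3 - 41 = -44$)
$j{\left(v \right)} = 6$
$M{\left(Z \right)} = \frac{12}{Z}$ ($M{\left(Z \right)} = \frac{6 \left(5 - 3\right)}{Z} = \frac{6 \cdot 2}{Z} = \frac{12}{Z}$)
$\frac{\left(24 + 13\right)^{2} + M{\left(f \right)}}{2031 + 1127} = \frac{\left(24 + 13\right)^{2} + \frac{12}{-44}}{2031 + 1127} = \frac{37^{2} + 12 \left(- \frac{1}{44}\right)}{3158} = \left(1369 - \frac{3}{11}\right) \frac{1}{3158} = \frac{15056}{11} \cdot \frac{1}{3158} = \frac{7528}{17369}$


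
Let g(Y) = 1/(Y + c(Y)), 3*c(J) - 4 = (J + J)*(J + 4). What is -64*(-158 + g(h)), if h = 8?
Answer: 556112/55 ≈ 10111.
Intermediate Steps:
c(J) = 4/3 + 2*J*(4 + J)/3 (c(J) = 4/3 + ((J + J)*(J + 4))/3 = 4/3 + ((2*J)*(4 + J))/3 = 4/3 + (2*J*(4 + J))/3 = 4/3 + 2*J*(4 + J)/3)
g(Y) = 1/(4/3 + 2*Y²/3 + 11*Y/3) (g(Y) = 1/(Y + (4/3 + 2*Y²/3 + 8*Y/3)) = 1/(4/3 + 2*Y²/3 + 11*Y/3))
-64*(-158 + g(h)) = -64*(-158 + 3/(4 + 2*8² + 11*8)) = -64*(-158 + 3/(4 + 2*64 + 88)) = -64*(-158 + 3/(4 + 128 + 88)) = -64*(-158 + 3/220) = -64*(-34757/220) = 556112/55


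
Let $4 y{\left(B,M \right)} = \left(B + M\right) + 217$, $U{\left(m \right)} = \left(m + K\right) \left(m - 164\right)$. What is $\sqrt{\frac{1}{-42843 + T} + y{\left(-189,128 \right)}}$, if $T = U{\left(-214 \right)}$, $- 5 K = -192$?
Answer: $\frac{2 \sqrt{134998584306}}{117669} \approx 6.245$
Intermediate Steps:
$K = \frac{192}{5}$ ($K = \left(- \frac{1}{5}\right) \left(-192\right) = \frac{192}{5} \approx 38.4$)
$U{\left(m \right)} = \left(-164 + m\right) \left(\frac{192}{5} + m\right)$ ($U{\left(m \right)} = \left(m + \frac{192}{5}\right) \left(m - 164\right) = \left(\frac{192}{5} + m\right) \left(-164 + m\right) = \left(-164 + m\right) \left(\frac{192}{5} + m\right)$)
$T = \frac{331884}{5}$ ($T = - \frac{31488}{5} + \left(-214\right)^{2} - - \frac{134392}{5} = - \frac{31488}{5} + 45796 + \frac{134392}{5} = \frac{331884}{5} \approx 66377.0$)
$y{\left(B,M \right)} = \frac{217}{4} + \frac{B}{4} + \frac{M}{4}$ ($y{\left(B,M \right)} = \frac{\left(B + M\right) + 217}{4} = \frac{217 + B + M}{4} = \frac{217}{4} + \frac{B}{4} + \frac{M}{4}$)
$\sqrt{\frac{1}{-42843 + T} + y{\left(-189,128 \right)}} = \sqrt{\frac{1}{-42843 + \frac{331884}{5}} + \left(\frac{217}{4} + \frac{1}{4} \left(-189\right) + \frac{1}{4} \cdot 128\right)} = \sqrt{\frac{1}{\frac{117669}{5}} + \left(\frac{217}{4} - \frac{189}{4} + 32\right)} = \sqrt{\frac{5}{117669} + 39} = \sqrt{\frac{4589096}{117669}} = \frac{2 \sqrt{134998584306}}{117669}$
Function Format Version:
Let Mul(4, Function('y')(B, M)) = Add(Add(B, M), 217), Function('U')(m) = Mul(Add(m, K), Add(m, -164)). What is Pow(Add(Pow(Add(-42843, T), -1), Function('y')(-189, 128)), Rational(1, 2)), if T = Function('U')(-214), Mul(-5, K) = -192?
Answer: Mul(Rational(2, 117669), Pow(134998584306, Rational(1, 2))) ≈ 6.2450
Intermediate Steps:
K = Rational(192, 5) (K = Mul(Rational(-1, 5), -192) = Rational(192, 5) ≈ 38.400)
Function('U')(m) = Mul(Add(-164, m), Add(Rational(192, 5), m)) (Function('U')(m) = Mul(Add(m, Rational(192, 5)), Add(m, -164)) = Mul(Add(Rational(192, 5), m), Add(-164, m)) = Mul(Add(-164, m), Add(Rational(192, 5), m)))
T = Rational(331884, 5) (T = Add(Rational(-31488, 5), Pow(-214, 2), Mul(Rational(-628, 5), -214)) = Add(Rational(-31488, 5), 45796, Rational(134392, 5)) = Rational(331884, 5) ≈ 66377.)
Function('y')(B, M) = Add(Rational(217, 4), Mul(Rational(1, 4), B), Mul(Rational(1, 4), M)) (Function('y')(B, M) = Mul(Rational(1, 4), Add(Add(B, M), 217)) = Mul(Rational(1, 4), Add(217, B, M)) = Add(Rational(217, 4), Mul(Rational(1, 4), B), Mul(Rational(1, 4), M)))
Pow(Add(Pow(Add(-42843, T), -1), Function('y')(-189, 128)), Rational(1, 2)) = Pow(Add(Pow(Add(-42843, Rational(331884, 5)), -1), Add(Rational(217, 4), Mul(Rational(1, 4), -189), Mul(Rational(1, 4), 128))), Rational(1, 2)) = Pow(Add(Pow(Rational(117669, 5), -1), Add(Rational(217, 4), Rational(-189, 4), 32)), Rational(1, 2)) = Pow(Add(Rational(5, 117669), 39), Rational(1, 2)) = Pow(Rational(4589096, 117669), Rational(1, 2)) = Mul(Rational(2, 117669), Pow(134998584306, Rational(1, 2)))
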